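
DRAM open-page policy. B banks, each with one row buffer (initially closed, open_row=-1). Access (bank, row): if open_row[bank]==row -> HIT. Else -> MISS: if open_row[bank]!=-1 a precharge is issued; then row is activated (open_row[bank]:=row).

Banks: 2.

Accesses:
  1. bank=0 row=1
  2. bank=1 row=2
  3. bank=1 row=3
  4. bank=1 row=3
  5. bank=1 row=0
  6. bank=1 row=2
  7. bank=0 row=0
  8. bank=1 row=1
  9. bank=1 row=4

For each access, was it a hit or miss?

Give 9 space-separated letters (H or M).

Answer: M M M H M M M M M

Derivation:
Acc 1: bank0 row1 -> MISS (open row1); precharges=0
Acc 2: bank1 row2 -> MISS (open row2); precharges=0
Acc 3: bank1 row3 -> MISS (open row3); precharges=1
Acc 4: bank1 row3 -> HIT
Acc 5: bank1 row0 -> MISS (open row0); precharges=2
Acc 6: bank1 row2 -> MISS (open row2); precharges=3
Acc 7: bank0 row0 -> MISS (open row0); precharges=4
Acc 8: bank1 row1 -> MISS (open row1); precharges=5
Acc 9: bank1 row4 -> MISS (open row4); precharges=6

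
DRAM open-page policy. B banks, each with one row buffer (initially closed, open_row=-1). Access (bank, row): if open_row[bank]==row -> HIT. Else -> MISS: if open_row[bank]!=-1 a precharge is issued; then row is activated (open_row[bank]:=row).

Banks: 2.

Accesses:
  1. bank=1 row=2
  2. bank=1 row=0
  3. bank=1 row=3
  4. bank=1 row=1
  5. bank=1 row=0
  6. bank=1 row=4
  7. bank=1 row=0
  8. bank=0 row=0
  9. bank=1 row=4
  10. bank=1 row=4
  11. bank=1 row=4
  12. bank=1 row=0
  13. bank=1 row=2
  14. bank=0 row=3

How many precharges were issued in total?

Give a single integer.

Acc 1: bank1 row2 -> MISS (open row2); precharges=0
Acc 2: bank1 row0 -> MISS (open row0); precharges=1
Acc 3: bank1 row3 -> MISS (open row3); precharges=2
Acc 4: bank1 row1 -> MISS (open row1); precharges=3
Acc 5: bank1 row0 -> MISS (open row0); precharges=4
Acc 6: bank1 row4 -> MISS (open row4); precharges=5
Acc 7: bank1 row0 -> MISS (open row0); precharges=6
Acc 8: bank0 row0 -> MISS (open row0); precharges=6
Acc 9: bank1 row4 -> MISS (open row4); precharges=7
Acc 10: bank1 row4 -> HIT
Acc 11: bank1 row4 -> HIT
Acc 12: bank1 row0 -> MISS (open row0); precharges=8
Acc 13: bank1 row2 -> MISS (open row2); precharges=9
Acc 14: bank0 row3 -> MISS (open row3); precharges=10

Answer: 10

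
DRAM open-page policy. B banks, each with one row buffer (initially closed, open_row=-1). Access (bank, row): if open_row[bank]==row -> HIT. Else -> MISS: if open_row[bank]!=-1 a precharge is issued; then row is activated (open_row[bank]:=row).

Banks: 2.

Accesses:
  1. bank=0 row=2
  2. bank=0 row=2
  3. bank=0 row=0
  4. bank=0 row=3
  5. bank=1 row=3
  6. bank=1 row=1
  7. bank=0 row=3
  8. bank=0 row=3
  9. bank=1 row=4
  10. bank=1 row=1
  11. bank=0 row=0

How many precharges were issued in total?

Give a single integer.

Answer: 6

Derivation:
Acc 1: bank0 row2 -> MISS (open row2); precharges=0
Acc 2: bank0 row2 -> HIT
Acc 3: bank0 row0 -> MISS (open row0); precharges=1
Acc 4: bank0 row3 -> MISS (open row3); precharges=2
Acc 5: bank1 row3 -> MISS (open row3); precharges=2
Acc 6: bank1 row1 -> MISS (open row1); precharges=3
Acc 7: bank0 row3 -> HIT
Acc 8: bank0 row3 -> HIT
Acc 9: bank1 row4 -> MISS (open row4); precharges=4
Acc 10: bank1 row1 -> MISS (open row1); precharges=5
Acc 11: bank0 row0 -> MISS (open row0); precharges=6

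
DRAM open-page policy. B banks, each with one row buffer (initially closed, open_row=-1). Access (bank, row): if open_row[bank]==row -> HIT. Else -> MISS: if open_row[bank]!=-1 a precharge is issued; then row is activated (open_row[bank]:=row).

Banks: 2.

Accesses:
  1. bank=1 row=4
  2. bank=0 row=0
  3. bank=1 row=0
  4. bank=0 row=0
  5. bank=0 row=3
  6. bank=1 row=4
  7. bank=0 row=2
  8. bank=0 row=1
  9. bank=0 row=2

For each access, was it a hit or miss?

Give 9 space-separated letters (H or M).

Answer: M M M H M M M M M

Derivation:
Acc 1: bank1 row4 -> MISS (open row4); precharges=0
Acc 2: bank0 row0 -> MISS (open row0); precharges=0
Acc 3: bank1 row0 -> MISS (open row0); precharges=1
Acc 4: bank0 row0 -> HIT
Acc 5: bank0 row3 -> MISS (open row3); precharges=2
Acc 6: bank1 row4 -> MISS (open row4); precharges=3
Acc 7: bank0 row2 -> MISS (open row2); precharges=4
Acc 8: bank0 row1 -> MISS (open row1); precharges=5
Acc 9: bank0 row2 -> MISS (open row2); precharges=6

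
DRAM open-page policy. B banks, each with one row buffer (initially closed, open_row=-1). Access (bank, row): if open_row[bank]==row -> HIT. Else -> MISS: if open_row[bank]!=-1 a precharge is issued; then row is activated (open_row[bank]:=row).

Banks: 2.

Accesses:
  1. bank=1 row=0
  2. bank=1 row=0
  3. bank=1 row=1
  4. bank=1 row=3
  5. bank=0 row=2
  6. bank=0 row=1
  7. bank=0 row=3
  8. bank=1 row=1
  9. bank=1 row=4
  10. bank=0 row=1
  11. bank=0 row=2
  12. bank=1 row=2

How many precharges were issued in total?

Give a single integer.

Answer: 9

Derivation:
Acc 1: bank1 row0 -> MISS (open row0); precharges=0
Acc 2: bank1 row0 -> HIT
Acc 3: bank1 row1 -> MISS (open row1); precharges=1
Acc 4: bank1 row3 -> MISS (open row3); precharges=2
Acc 5: bank0 row2 -> MISS (open row2); precharges=2
Acc 6: bank0 row1 -> MISS (open row1); precharges=3
Acc 7: bank0 row3 -> MISS (open row3); precharges=4
Acc 8: bank1 row1 -> MISS (open row1); precharges=5
Acc 9: bank1 row4 -> MISS (open row4); precharges=6
Acc 10: bank0 row1 -> MISS (open row1); precharges=7
Acc 11: bank0 row2 -> MISS (open row2); precharges=8
Acc 12: bank1 row2 -> MISS (open row2); precharges=9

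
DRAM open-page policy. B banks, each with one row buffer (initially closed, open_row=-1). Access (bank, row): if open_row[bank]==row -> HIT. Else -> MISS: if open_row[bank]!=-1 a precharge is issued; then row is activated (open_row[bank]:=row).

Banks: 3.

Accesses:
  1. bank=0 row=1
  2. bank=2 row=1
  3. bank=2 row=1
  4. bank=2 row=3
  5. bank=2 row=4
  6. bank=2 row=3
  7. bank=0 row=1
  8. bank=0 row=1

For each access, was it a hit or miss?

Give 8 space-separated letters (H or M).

Acc 1: bank0 row1 -> MISS (open row1); precharges=0
Acc 2: bank2 row1 -> MISS (open row1); precharges=0
Acc 3: bank2 row1 -> HIT
Acc 4: bank2 row3 -> MISS (open row3); precharges=1
Acc 5: bank2 row4 -> MISS (open row4); precharges=2
Acc 6: bank2 row3 -> MISS (open row3); precharges=3
Acc 7: bank0 row1 -> HIT
Acc 8: bank0 row1 -> HIT

Answer: M M H M M M H H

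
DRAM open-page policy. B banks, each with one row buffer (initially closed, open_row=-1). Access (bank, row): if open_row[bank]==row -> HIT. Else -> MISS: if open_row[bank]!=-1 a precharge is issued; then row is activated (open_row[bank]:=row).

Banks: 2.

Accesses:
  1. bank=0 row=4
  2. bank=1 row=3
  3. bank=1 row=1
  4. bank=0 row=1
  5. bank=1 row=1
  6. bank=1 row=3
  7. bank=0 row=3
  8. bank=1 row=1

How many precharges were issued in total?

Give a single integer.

Acc 1: bank0 row4 -> MISS (open row4); precharges=0
Acc 2: bank1 row3 -> MISS (open row3); precharges=0
Acc 3: bank1 row1 -> MISS (open row1); precharges=1
Acc 4: bank0 row1 -> MISS (open row1); precharges=2
Acc 5: bank1 row1 -> HIT
Acc 6: bank1 row3 -> MISS (open row3); precharges=3
Acc 7: bank0 row3 -> MISS (open row3); precharges=4
Acc 8: bank1 row1 -> MISS (open row1); precharges=5

Answer: 5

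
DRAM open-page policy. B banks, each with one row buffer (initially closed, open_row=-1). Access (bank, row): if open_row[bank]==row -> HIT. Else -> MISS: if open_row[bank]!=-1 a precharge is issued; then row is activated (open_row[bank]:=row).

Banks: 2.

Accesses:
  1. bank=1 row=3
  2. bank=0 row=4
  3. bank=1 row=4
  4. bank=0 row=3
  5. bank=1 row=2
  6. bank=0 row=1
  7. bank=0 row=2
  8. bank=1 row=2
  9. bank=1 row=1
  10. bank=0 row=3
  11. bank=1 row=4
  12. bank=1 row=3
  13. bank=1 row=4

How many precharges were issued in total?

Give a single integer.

Answer: 10

Derivation:
Acc 1: bank1 row3 -> MISS (open row3); precharges=0
Acc 2: bank0 row4 -> MISS (open row4); precharges=0
Acc 3: bank1 row4 -> MISS (open row4); precharges=1
Acc 4: bank0 row3 -> MISS (open row3); precharges=2
Acc 5: bank1 row2 -> MISS (open row2); precharges=3
Acc 6: bank0 row1 -> MISS (open row1); precharges=4
Acc 7: bank0 row2 -> MISS (open row2); precharges=5
Acc 8: bank1 row2 -> HIT
Acc 9: bank1 row1 -> MISS (open row1); precharges=6
Acc 10: bank0 row3 -> MISS (open row3); precharges=7
Acc 11: bank1 row4 -> MISS (open row4); precharges=8
Acc 12: bank1 row3 -> MISS (open row3); precharges=9
Acc 13: bank1 row4 -> MISS (open row4); precharges=10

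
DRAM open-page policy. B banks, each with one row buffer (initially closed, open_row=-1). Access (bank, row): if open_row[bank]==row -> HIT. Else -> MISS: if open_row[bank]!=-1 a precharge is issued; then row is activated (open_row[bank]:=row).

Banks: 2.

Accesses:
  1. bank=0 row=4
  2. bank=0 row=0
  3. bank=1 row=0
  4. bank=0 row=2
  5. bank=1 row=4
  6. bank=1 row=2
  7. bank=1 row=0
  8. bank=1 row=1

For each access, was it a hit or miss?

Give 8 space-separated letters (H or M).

Acc 1: bank0 row4 -> MISS (open row4); precharges=0
Acc 2: bank0 row0 -> MISS (open row0); precharges=1
Acc 3: bank1 row0 -> MISS (open row0); precharges=1
Acc 4: bank0 row2 -> MISS (open row2); precharges=2
Acc 5: bank1 row4 -> MISS (open row4); precharges=3
Acc 6: bank1 row2 -> MISS (open row2); precharges=4
Acc 7: bank1 row0 -> MISS (open row0); precharges=5
Acc 8: bank1 row1 -> MISS (open row1); precharges=6

Answer: M M M M M M M M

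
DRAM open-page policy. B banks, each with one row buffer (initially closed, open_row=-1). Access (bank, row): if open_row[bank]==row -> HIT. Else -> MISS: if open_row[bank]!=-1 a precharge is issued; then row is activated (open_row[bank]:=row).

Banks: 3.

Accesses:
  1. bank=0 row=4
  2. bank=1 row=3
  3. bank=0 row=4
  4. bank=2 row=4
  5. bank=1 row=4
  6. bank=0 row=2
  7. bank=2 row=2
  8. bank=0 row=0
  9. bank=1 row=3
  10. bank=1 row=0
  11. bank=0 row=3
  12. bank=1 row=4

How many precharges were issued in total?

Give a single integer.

Acc 1: bank0 row4 -> MISS (open row4); precharges=0
Acc 2: bank1 row3 -> MISS (open row3); precharges=0
Acc 3: bank0 row4 -> HIT
Acc 4: bank2 row4 -> MISS (open row4); precharges=0
Acc 5: bank1 row4 -> MISS (open row4); precharges=1
Acc 6: bank0 row2 -> MISS (open row2); precharges=2
Acc 7: bank2 row2 -> MISS (open row2); precharges=3
Acc 8: bank0 row0 -> MISS (open row0); precharges=4
Acc 9: bank1 row3 -> MISS (open row3); precharges=5
Acc 10: bank1 row0 -> MISS (open row0); precharges=6
Acc 11: bank0 row3 -> MISS (open row3); precharges=7
Acc 12: bank1 row4 -> MISS (open row4); precharges=8

Answer: 8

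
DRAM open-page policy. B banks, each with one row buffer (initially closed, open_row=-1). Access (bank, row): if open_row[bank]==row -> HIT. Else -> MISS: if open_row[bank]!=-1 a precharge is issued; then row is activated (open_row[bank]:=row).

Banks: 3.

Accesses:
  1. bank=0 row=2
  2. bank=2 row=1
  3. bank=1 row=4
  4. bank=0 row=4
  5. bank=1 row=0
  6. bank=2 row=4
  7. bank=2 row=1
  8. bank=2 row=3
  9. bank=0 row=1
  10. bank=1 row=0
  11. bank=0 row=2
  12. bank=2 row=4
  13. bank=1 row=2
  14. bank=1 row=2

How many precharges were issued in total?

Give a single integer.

Acc 1: bank0 row2 -> MISS (open row2); precharges=0
Acc 2: bank2 row1 -> MISS (open row1); precharges=0
Acc 3: bank1 row4 -> MISS (open row4); precharges=0
Acc 4: bank0 row4 -> MISS (open row4); precharges=1
Acc 5: bank1 row0 -> MISS (open row0); precharges=2
Acc 6: bank2 row4 -> MISS (open row4); precharges=3
Acc 7: bank2 row1 -> MISS (open row1); precharges=4
Acc 8: bank2 row3 -> MISS (open row3); precharges=5
Acc 9: bank0 row1 -> MISS (open row1); precharges=6
Acc 10: bank1 row0 -> HIT
Acc 11: bank0 row2 -> MISS (open row2); precharges=7
Acc 12: bank2 row4 -> MISS (open row4); precharges=8
Acc 13: bank1 row2 -> MISS (open row2); precharges=9
Acc 14: bank1 row2 -> HIT

Answer: 9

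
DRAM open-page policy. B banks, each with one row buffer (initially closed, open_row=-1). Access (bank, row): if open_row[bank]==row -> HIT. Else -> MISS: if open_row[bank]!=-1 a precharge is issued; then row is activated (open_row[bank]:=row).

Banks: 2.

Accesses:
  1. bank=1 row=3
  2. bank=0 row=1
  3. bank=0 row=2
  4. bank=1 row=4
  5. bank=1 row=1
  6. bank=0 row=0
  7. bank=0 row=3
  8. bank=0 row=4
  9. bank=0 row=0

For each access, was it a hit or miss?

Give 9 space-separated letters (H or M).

Answer: M M M M M M M M M

Derivation:
Acc 1: bank1 row3 -> MISS (open row3); precharges=0
Acc 2: bank0 row1 -> MISS (open row1); precharges=0
Acc 3: bank0 row2 -> MISS (open row2); precharges=1
Acc 4: bank1 row4 -> MISS (open row4); precharges=2
Acc 5: bank1 row1 -> MISS (open row1); precharges=3
Acc 6: bank0 row0 -> MISS (open row0); precharges=4
Acc 7: bank0 row3 -> MISS (open row3); precharges=5
Acc 8: bank0 row4 -> MISS (open row4); precharges=6
Acc 9: bank0 row0 -> MISS (open row0); precharges=7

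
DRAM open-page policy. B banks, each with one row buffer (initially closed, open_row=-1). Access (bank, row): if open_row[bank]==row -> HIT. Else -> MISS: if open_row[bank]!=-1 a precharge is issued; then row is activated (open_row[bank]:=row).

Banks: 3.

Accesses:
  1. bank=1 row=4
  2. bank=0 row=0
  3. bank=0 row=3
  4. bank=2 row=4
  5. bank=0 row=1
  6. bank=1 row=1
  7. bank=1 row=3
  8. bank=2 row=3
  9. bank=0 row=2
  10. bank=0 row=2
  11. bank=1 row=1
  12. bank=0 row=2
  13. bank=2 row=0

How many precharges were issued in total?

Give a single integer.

Answer: 8

Derivation:
Acc 1: bank1 row4 -> MISS (open row4); precharges=0
Acc 2: bank0 row0 -> MISS (open row0); precharges=0
Acc 3: bank0 row3 -> MISS (open row3); precharges=1
Acc 4: bank2 row4 -> MISS (open row4); precharges=1
Acc 5: bank0 row1 -> MISS (open row1); precharges=2
Acc 6: bank1 row1 -> MISS (open row1); precharges=3
Acc 7: bank1 row3 -> MISS (open row3); precharges=4
Acc 8: bank2 row3 -> MISS (open row3); precharges=5
Acc 9: bank0 row2 -> MISS (open row2); precharges=6
Acc 10: bank0 row2 -> HIT
Acc 11: bank1 row1 -> MISS (open row1); precharges=7
Acc 12: bank0 row2 -> HIT
Acc 13: bank2 row0 -> MISS (open row0); precharges=8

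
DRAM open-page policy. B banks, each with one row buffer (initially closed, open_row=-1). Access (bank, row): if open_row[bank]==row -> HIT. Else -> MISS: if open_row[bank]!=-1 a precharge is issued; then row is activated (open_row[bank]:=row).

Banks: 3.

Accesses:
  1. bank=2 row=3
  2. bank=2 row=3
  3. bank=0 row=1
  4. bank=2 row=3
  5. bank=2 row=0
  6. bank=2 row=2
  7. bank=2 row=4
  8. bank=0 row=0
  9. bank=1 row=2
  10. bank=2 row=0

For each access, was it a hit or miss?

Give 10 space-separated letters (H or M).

Acc 1: bank2 row3 -> MISS (open row3); precharges=0
Acc 2: bank2 row3 -> HIT
Acc 3: bank0 row1 -> MISS (open row1); precharges=0
Acc 4: bank2 row3 -> HIT
Acc 5: bank2 row0 -> MISS (open row0); precharges=1
Acc 6: bank2 row2 -> MISS (open row2); precharges=2
Acc 7: bank2 row4 -> MISS (open row4); precharges=3
Acc 8: bank0 row0 -> MISS (open row0); precharges=4
Acc 9: bank1 row2 -> MISS (open row2); precharges=4
Acc 10: bank2 row0 -> MISS (open row0); precharges=5

Answer: M H M H M M M M M M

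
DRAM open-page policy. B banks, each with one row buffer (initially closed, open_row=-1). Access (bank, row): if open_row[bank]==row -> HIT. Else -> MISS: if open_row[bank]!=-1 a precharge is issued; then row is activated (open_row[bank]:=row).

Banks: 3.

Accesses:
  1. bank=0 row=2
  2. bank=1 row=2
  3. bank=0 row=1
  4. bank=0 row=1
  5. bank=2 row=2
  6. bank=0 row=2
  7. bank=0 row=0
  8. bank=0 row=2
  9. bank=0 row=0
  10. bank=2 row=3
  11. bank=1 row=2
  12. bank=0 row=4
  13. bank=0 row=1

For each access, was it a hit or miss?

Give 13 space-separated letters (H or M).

Acc 1: bank0 row2 -> MISS (open row2); precharges=0
Acc 2: bank1 row2 -> MISS (open row2); precharges=0
Acc 3: bank0 row1 -> MISS (open row1); precharges=1
Acc 4: bank0 row1 -> HIT
Acc 5: bank2 row2 -> MISS (open row2); precharges=1
Acc 6: bank0 row2 -> MISS (open row2); precharges=2
Acc 7: bank0 row0 -> MISS (open row0); precharges=3
Acc 8: bank0 row2 -> MISS (open row2); precharges=4
Acc 9: bank0 row0 -> MISS (open row0); precharges=5
Acc 10: bank2 row3 -> MISS (open row3); precharges=6
Acc 11: bank1 row2 -> HIT
Acc 12: bank0 row4 -> MISS (open row4); precharges=7
Acc 13: bank0 row1 -> MISS (open row1); precharges=8

Answer: M M M H M M M M M M H M M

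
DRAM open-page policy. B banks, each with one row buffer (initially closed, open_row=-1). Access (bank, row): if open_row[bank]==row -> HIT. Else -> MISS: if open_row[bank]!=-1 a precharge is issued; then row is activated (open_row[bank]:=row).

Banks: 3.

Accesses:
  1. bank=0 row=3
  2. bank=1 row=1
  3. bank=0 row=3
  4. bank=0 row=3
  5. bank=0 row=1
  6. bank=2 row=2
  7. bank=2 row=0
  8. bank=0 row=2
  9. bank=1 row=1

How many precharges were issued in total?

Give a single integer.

Acc 1: bank0 row3 -> MISS (open row3); precharges=0
Acc 2: bank1 row1 -> MISS (open row1); precharges=0
Acc 3: bank0 row3 -> HIT
Acc 4: bank0 row3 -> HIT
Acc 5: bank0 row1 -> MISS (open row1); precharges=1
Acc 6: bank2 row2 -> MISS (open row2); precharges=1
Acc 7: bank2 row0 -> MISS (open row0); precharges=2
Acc 8: bank0 row2 -> MISS (open row2); precharges=3
Acc 9: bank1 row1 -> HIT

Answer: 3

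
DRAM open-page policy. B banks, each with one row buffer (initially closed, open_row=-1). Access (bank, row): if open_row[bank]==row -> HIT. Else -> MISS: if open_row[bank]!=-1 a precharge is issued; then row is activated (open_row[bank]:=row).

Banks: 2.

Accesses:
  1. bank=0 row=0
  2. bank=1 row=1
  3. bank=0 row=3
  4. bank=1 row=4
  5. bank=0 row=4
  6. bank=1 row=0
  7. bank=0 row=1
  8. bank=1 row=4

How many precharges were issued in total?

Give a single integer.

Acc 1: bank0 row0 -> MISS (open row0); precharges=0
Acc 2: bank1 row1 -> MISS (open row1); precharges=0
Acc 3: bank0 row3 -> MISS (open row3); precharges=1
Acc 4: bank1 row4 -> MISS (open row4); precharges=2
Acc 5: bank0 row4 -> MISS (open row4); precharges=3
Acc 6: bank1 row0 -> MISS (open row0); precharges=4
Acc 7: bank0 row1 -> MISS (open row1); precharges=5
Acc 8: bank1 row4 -> MISS (open row4); precharges=6

Answer: 6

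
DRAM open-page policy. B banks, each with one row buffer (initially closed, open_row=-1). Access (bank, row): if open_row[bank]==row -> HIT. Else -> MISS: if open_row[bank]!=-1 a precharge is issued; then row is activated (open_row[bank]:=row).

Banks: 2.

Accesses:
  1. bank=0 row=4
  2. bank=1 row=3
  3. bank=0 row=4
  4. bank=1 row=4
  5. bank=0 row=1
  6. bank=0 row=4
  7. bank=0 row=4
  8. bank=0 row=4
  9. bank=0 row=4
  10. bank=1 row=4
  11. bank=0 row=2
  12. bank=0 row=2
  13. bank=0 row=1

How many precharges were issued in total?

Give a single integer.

Answer: 5

Derivation:
Acc 1: bank0 row4 -> MISS (open row4); precharges=0
Acc 2: bank1 row3 -> MISS (open row3); precharges=0
Acc 3: bank0 row4 -> HIT
Acc 4: bank1 row4 -> MISS (open row4); precharges=1
Acc 5: bank0 row1 -> MISS (open row1); precharges=2
Acc 6: bank0 row4 -> MISS (open row4); precharges=3
Acc 7: bank0 row4 -> HIT
Acc 8: bank0 row4 -> HIT
Acc 9: bank0 row4 -> HIT
Acc 10: bank1 row4 -> HIT
Acc 11: bank0 row2 -> MISS (open row2); precharges=4
Acc 12: bank0 row2 -> HIT
Acc 13: bank0 row1 -> MISS (open row1); precharges=5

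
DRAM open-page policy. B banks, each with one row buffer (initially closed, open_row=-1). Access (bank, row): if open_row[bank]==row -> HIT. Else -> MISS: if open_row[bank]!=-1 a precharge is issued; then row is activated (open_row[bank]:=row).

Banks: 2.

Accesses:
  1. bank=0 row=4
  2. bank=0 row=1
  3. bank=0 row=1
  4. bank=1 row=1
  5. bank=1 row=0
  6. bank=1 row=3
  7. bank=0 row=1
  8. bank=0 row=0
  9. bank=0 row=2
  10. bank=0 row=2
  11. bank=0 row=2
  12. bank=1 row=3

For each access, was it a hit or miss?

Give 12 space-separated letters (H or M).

Answer: M M H M M M H M M H H H

Derivation:
Acc 1: bank0 row4 -> MISS (open row4); precharges=0
Acc 2: bank0 row1 -> MISS (open row1); precharges=1
Acc 3: bank0 row1 -> HIT
Acc 4: bank1 row1 -> MISS (open row1); precharges=1
Acc 5: bank1 row0 -> MISS (open row0); precharges=2
Acc 6: bank1 row3 -> MISS (open row3); precharges=3
Acc 7: bank0 row1 -> HIT
Acc 8: bank0 row0 -> MISS (open row0); precharges=4
Acc 9: bank0 row2 -> MISS (open row2); precharges=5
Acc 10: bank0 row2 -> HIT
Acc 11: bank0 row2 -> HIT
Acc 12: bank1 row3 -> HIT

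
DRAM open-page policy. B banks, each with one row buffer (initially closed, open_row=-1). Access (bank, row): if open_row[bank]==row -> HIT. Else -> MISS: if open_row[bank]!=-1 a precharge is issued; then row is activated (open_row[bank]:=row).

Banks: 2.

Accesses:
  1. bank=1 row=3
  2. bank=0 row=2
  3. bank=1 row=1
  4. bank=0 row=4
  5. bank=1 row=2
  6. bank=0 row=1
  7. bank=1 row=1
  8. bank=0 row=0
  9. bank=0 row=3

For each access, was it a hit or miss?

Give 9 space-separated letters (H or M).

Acc 1: bank1 row3 -> MISS (open row3); precharges=0
Acc 2: bank0 row2 -> MISS (open row2); precharges=0
Acc 3: bank1 row1 -> MISS (open row1); precharges=1
Acc 4: bank0 row4 -> MISS (open row4); precharges=2
Acc 5: bank1 row2 -> MISS (open row2); precharges=3
Acc 6: bank0 row1 -> MISS (open row1); precharges=4
Acc 7: bank1 row1 -> MISS (open row1); precharges=5
Acc 8: bank0 row0 -> MISS (open row0); precharges=6
Acc 9: bank0 row3 -> MISS (open row3); precharges=7

Answer: M M M M M M M M M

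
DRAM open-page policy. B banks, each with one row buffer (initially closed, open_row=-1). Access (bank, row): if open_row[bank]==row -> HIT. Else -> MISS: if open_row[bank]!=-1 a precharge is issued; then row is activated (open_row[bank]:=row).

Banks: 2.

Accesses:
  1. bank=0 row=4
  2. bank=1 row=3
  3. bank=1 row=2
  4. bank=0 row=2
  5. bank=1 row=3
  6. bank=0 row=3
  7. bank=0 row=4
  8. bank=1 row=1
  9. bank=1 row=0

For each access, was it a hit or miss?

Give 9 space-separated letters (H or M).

Acc 1: bank0 row4 -> MISS (open row4); precharges=0
Acc 2: bank1 row3 -> MISS (open row3); precharges=0
Acc 3: bank1 row2 -> MISS (open row2); precharges=1
Acc 4: bank0 row2 -> MISS (open row2); precharges=2
Acc 5: bank1 row3 -> MISS (open row3); precharges=3
Acc 6: bank0 row3 -> MISS (open row3); precharges=4
Acc 7: bank0 row4 -> MISS (open row4); precharges=5
Acc 8: bank1 row1 -> MISS (open row1); precharges=6
Acc 9: bank1 row0 -> MISS (open row0); precharges=7

Answer: M M M M M M M M M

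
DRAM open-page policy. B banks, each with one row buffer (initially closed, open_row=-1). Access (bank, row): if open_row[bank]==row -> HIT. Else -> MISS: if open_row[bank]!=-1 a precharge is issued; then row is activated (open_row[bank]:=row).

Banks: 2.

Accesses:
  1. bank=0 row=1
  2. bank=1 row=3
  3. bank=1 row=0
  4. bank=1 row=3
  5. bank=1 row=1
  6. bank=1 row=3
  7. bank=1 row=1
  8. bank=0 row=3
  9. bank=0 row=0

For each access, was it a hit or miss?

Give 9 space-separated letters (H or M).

Answer: M M M M M M M M M

Derivation:
Acc 1: bank0 row1 -> MISS (open row1); precharges=0
Acc 2: bank1 row3 -> MISS (open row3); precharges=0
Acc 3: bank1 row0 -> MISS (open row0); precharges=1
Acc 4: bank1 row3 -> MISS (open row3); precharges=2
Acc 5: bank1 row1 -> MISS (open row1); precharges=3
Acc 6: bank1 row3 -> MISS (open row3); precharges=4
Acc 7: bank1 row1 -> MISS (open row1); precharges=5
Acc 8: bank0 row3 -> MISS (open row3); precharges=6
Acc 9: bank0 row0 -> MISS (open row0); precharges=7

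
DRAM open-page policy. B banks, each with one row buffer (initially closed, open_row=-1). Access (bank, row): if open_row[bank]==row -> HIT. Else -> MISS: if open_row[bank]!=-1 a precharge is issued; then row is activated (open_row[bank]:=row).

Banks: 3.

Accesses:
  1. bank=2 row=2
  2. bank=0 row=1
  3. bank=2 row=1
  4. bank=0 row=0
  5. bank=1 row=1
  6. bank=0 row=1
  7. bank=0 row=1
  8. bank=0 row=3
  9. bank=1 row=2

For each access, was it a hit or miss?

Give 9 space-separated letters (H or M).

Answer: M M M M M M H M M

Derivation:
Acc 1: bank2 row2 -> MISS (open row2); precharges=0
Acc 2: bank0 row1 -> MISS (open row1); precharges=0
Acc 3: bank2 row1 -> MISS (open row1); precharges=1
Acc 4: bank0 row0 -> MISS (open row0); precharges=2
Acc 5: bank1 row1 -> MISS (open row1); precharges=2
Acc 6: bank0 row1 -> MISS (open row1); precharges=3
Acc 7: bank0 row1 -> HIT
Acc 8: bank0 row3 -> MISS (open row3); precharges=4
Acc 9: bank1 row2 -> MISS (open row2); precharges=5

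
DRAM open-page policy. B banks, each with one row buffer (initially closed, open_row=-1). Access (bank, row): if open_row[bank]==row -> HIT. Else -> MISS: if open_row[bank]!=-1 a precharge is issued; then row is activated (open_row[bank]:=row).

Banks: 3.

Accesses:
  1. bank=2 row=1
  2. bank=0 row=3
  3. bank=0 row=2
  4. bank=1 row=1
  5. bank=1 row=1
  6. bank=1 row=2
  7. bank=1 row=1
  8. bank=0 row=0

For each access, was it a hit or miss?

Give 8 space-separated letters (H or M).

Answer: M M M M H M M M

Derivation:
Acc 1: bank2 row1 -> MISS (open row1); precharges=0
Acc 2: bank0 row3 -> MISS (open row3); precharges=0
Acc 3: bank0 row2 -> MISS (open row2); precharges=1
Acc 4: bank1 row1 -> MISS (open row1); precharges=1
Acc 5: bank1 row1 -> HIT
Acc 6: bank1 row2 -> MISS (open row2); precharges=2
Acc 7: bank1 row1 -> MISS (open row1); precharges=3
Acc 8: bank0 row0 -> MISS (open row0); precharges=4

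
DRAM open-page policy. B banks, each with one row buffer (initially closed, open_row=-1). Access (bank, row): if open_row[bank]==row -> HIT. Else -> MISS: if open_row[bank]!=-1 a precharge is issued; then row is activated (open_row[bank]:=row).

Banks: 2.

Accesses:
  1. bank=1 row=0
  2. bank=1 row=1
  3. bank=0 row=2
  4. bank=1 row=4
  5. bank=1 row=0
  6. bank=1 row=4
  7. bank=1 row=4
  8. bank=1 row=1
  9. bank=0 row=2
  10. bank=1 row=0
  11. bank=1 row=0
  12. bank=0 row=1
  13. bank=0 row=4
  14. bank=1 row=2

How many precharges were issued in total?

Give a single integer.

Answer: 9

Derivation:
Acc 1: bank1 row0 -> MISS (open row0); precharges=0
Acc 2: bank1 row1 -> MISS (open row1); precharges=1
Acc 3: bank0 row2 -> MISS (open row2); precharges=1
Acc 4: bank1 row4 -> MISS (open row4); precharges=2
Acc 5: bank1 row0 -> MISS (open row0); precharges=3
Acc 6: bank1 row4 -> MISS (open row4); precharges=4
Acc 7: bank1 row4 -> HIT
Acc 8: bank1 row1 -> MISS (open row1); precharges=5
Acc 9: bank0 row2 -> HIT
Acc 10: bank1 row0 -> MISS (open row0); precharges=6
Acc 11: bank1 row0 -> HIT
Acc 12: bank0 row1 -> MISS (open row1); precharges=7
Acc 13: bank0 row4 -> MISS (open row4); precharges=8
Acc 14: bank1 row2 -> MISS (open row2); precharges=9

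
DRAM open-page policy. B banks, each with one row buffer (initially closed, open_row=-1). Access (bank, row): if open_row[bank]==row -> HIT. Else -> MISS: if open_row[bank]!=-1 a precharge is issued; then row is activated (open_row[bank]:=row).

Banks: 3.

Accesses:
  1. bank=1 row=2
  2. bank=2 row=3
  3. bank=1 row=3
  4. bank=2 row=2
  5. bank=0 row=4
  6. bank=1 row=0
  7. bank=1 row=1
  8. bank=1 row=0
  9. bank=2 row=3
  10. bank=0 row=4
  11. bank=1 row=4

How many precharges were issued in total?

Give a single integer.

Acc 1: bank1 row2 -> MISS (open row2); precharges=0
Acc 2: bank2 row3 -> MISS (open row3); precharges=0
Acc 3: bank1 row3 -> MISS (open row3); precharges=1
Acc 4: bank2 row2 -> MISS (open row2); precharges=2
Acc 5: bank0 row4 -> MISS (open row4); precharges=2
Acc 6: bank1 row0 -> MISS (open row0); precharges=3
Acc 7: bank1 row1 -> MISS (open row1); precharges=4
Acc 8: bank1 row0 -> MISS (open row0); precharges=5
Acc 9: bank2 row3 -> MISS (open row3); precharges=6
Acc 10: bank0 row4 -> HIT
Acc 11: bank1 row4 -> MISS (open row4); precharges=7

Answer: 7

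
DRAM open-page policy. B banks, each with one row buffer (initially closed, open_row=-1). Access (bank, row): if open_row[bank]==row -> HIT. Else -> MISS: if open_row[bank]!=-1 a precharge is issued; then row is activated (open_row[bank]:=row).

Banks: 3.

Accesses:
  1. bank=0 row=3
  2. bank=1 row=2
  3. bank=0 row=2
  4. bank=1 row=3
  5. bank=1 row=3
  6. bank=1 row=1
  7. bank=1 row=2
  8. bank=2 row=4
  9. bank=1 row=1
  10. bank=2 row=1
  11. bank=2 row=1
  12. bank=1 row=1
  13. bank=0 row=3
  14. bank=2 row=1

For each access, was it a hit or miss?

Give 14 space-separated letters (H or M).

Acc 1: bank0 row3 -> MISS (open row3); precharges=0
Acc 2: bank1 row2 -> MISS (open row2); precharges=0
Acc 3: bank0 row2 -> MISS (open row2); precharges=1
Acc 4: bank1 row3 -> MISS (open row3); precharges=2
Acc 5: bank1 row3 -> HIT
Acc 6: bank1 row1 -> MISS (open row1); precharges=3
Acc 7: bank1 row2 -> MISS (open row2); precharges=4
Acc 8: bank2 row4 -> MISS (open row4); precharges=4
Acc 9: bank1 row1 -> MISS (open row1); precharges=5
Acc 10: bank2 row1 -> MISS (open row1); precharges=6
Acc 11: bank2 row1 -> HIT
Acc 12: bank1 row1 -> HIT
Acc 13: bank0 row3 -> MISS (open row3); precharges=7
Acc 14: bank2 row1 -> HIT

Answer: M M M M H M M M M M H H M H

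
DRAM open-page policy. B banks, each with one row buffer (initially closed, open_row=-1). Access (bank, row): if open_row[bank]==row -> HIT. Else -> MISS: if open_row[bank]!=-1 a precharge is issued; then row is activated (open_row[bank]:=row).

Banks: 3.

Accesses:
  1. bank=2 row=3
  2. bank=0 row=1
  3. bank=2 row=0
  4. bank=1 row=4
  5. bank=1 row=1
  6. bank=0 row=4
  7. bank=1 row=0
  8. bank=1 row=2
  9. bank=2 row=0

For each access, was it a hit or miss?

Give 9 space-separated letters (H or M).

Acc 1: bank2 row3 -> MISS (open row3); precharges=0
Acc 2: bank0 row1 -> MISS (open row1); precharges=0
Acc 3: bank2 row0 -> MISS (open row0); precharges=1
Acc 4: bank1 row4 -> MISS (open row4); precharges=1
Acc 5: bank1 row1 -> MISS (open row1); precharges=2
Acc 6: bank0 row4 -> MISS (open row4); precharges=3
Acc 7: bank1 row0 -> MISS (open row0); precharges=4
Acc 8: bank1 row2 -> MISS (open row2); precharges=5
Acc 9: bank2 row0 -> HIT

Answer: M M M M M M M M H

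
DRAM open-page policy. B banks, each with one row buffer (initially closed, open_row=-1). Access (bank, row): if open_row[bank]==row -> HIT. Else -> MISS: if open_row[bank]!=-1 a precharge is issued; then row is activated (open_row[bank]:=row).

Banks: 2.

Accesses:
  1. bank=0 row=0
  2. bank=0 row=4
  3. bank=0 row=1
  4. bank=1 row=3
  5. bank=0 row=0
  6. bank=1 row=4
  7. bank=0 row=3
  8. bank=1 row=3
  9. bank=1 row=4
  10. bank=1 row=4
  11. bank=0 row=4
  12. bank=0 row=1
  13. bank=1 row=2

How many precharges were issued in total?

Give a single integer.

Acc 1: bank0 row0 -> MISS (open row0); precharges=0
Acc 2: bank0 row4 -> MISS (open row4); precharges=1
Acc 3: bank0 row1 -> MISS (open row1); precharges=2
Acc 4: bank1 row3 -> MISS (open row3); precharges=2
Acc 5: bank0 row0 -> MISS (open row0); precharges=3
Acc 6: bank1 row4 -> MISS (open row4); precharges=4
Acc 7: bank0 row3 -> MISS (open row3); precharges=5
Acc 8: bank1 row3 -> MISS (open row3); precharges=6
Acc 9: bank1 row4 -> MISS (open row4); precharges=7
Acc 10: bank1 row4 -> HIT
Acc 11: bank0 row4 -> MISS (open row4); precharges=8
Acc 12: bank0 row1 -> MISS (open row1); precharges=9
Acc 13: bank1 row2 -> MISS (open row2); precharges=10

Answer: 10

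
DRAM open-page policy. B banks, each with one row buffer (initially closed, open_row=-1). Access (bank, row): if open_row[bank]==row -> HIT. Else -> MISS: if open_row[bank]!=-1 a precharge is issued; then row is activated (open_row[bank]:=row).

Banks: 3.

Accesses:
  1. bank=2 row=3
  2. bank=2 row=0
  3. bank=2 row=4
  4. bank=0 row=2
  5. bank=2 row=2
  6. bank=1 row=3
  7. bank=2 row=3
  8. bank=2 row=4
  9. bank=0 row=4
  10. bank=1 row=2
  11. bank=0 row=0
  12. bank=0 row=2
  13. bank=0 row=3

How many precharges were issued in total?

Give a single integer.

Answer: 10

Derivation:
Acc 1: bank2 row3 -> MISS (open row3); precharges=0
Acc 2: bank2 row0 -> MISS (open row0); precharges=1
Acc 3: bank2 row4 -> MISS (open row4); precharges=2
Acc 4: bank0 row2 -> MISS (open row2); precharges=2
Acc 5: bank2 row2 -> MISS (open row2); precharges=3
Acc 6: bank1 row3 -> MISS (open row3); precharges=3
Acc 7: bank2 row3 -> MISS (open row3); precharges=4
Acc 8: bank2 row4 -> MISS (open row4); precharges=5
Acc 9: bank0 row4 -> MISS (open row4); precharges=6
Acc 10: bank1 row2 -> MISS (open row2); precharges=7
Acc 11: bank0 row0 -> MISS (open row0); precharges=8
Acc 12: bank0 row2 -> MISS (open row2); precharges=9
Acc 13: bank0 row3 -> MISS (open row3); precharges=10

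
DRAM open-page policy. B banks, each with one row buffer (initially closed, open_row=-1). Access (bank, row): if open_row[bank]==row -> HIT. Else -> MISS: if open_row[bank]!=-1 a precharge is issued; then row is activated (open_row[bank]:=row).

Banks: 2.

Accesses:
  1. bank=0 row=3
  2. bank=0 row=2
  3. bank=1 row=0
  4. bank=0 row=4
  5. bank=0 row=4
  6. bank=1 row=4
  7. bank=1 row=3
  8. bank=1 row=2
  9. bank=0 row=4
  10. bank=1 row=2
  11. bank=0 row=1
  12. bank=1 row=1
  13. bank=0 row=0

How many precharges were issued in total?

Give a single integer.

Answer: 8

Derivation:
Acc 1: bank0 row3 -> MISS (open row3); precharges=0
Acc 2: bank0 row2 -> MISS (open row2); precharges=1
Acc 3: bank1 row0 -> MISS (open row0); precharges=1
Acc 4: bank0 row4 -> MISS (open row4); precharges=2
Acc 5: bank0 row4 -> HIT
Acc 6: bank1 row4 -> MISS (open row4); precharges=3
Acc 7: bank1 row3 -> MISS (open row3); precharges=4
Acc 8: bank1 row2 -> MISS (open row2); precharges=5
Acc 9: bank0 row4 -> HIT
Acc 10: bank1 row2 -> HIT
Acc 11: bank0 row1 -> MISS (open row1); precharges=6
Acc 12: bank1 row1 -> MISS (open row1); precharges=7
Acc 13: bank0 row0 -> MISS (open row0); precharges=8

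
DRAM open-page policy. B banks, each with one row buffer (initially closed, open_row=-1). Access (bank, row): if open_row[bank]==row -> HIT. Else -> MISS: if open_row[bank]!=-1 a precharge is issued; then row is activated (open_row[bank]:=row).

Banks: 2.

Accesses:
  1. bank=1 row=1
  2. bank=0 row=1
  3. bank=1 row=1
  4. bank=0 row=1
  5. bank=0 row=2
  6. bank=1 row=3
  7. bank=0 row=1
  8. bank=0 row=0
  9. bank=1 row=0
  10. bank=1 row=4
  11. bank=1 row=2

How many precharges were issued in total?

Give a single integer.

Acc 1: bank1 row1 -> MISS (open row1); precharges=0
Acc 2: bank0 row1 -> MISS (open row1); precharges=0
Acc 3: bank1 row1 -> HIT
Acc 4: bank0 row1 -> HIT
Acc 5: bank0 row2 -> MISS (open row2); precharges=1
Acc 6: bank1 row3 -> MISS (open row3); precharges=2
Acc 7: bank0 row1 -> MISS (open row1); precharges=3
Acc 8: bank0 row0 -> MISS (open row0); precharges=4
Acc 9: bank1 row0 -> MISS (open row0); precharges=5
Acc 10: bank1 row4 -> MISS (open row4); precharges=6
Acc 11: bank1 row2 -> MISS (open row2); precharges=7

Answer: 7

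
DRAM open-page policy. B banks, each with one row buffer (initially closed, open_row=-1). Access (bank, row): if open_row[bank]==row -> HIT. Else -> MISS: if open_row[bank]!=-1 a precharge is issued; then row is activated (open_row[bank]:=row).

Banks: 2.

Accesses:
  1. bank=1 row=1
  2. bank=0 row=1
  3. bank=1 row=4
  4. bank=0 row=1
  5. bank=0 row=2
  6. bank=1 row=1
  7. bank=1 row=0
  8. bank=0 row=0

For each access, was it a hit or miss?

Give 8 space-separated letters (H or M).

Answer: M M M H M M M M

Derivation:
Acc 1: bank1 row1 -> MISS (open row1); precharges=0
Acc 2: bank0 row1 -> MISS (open row1); precharges=0
Acc 3: bank1 row4 -> MISS (open row4); precharges=1
Acc 4: bank0 row1 -> HIT
Acc 5: bank0 row2 -> MISS (open row2); precharges=2
Acc 6: bank1 row1 -> MISS (open row1); precharges=3
Acc 7: bank1 row0 -> MISS (open row0); precharges=4
Acc 8: bank0 row0 -> MISS (open row0); precharges=5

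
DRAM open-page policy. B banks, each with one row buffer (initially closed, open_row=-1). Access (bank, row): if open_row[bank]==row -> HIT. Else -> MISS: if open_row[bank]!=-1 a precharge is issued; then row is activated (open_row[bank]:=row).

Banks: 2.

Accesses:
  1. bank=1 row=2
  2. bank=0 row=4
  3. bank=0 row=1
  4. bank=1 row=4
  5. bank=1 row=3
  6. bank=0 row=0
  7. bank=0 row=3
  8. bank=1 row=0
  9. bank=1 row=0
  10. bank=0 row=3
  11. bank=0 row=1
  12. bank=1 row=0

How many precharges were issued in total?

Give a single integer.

Answer: 7

Derivation:
Acc 1: bank1 row2 -> MISS (open row2); precharges=0
Acc 2: bank0 row4 -> MISS (open row4); precharges=0
Acc 3: bank0 row1 -> MISS (open row1); precharges=1
Acc 4: bank1 row4 -> MISS (open row4); precharges=2
Acc 5: bank1 row3 -> MISS (open row3); precharges=3
Acc 6: bank0 row0 -> MISS (open row0); precharges=4
Acc 7: bank0 row3 -> MISS (open row3); precharges=5
Acc 8: bank1 row0 -> MISS (open row0); precharges=6
Acc 9: bank1 row0 -> HIT
Acc 10: bank0 row3 -> HIT
Acc 11: bank0 row1 -> MISS (open row1); precharges=7
Acc 12: bank1 row0 -> HIT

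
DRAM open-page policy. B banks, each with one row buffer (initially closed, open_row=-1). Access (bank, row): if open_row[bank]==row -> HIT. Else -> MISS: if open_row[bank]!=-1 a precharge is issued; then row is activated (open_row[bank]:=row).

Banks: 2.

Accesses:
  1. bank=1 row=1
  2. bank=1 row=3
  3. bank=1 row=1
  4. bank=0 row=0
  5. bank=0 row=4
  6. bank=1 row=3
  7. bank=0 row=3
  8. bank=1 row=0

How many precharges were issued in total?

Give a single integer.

Acc 1: bank1 row1 -> MISS (open row1); precharges=0
Acc 2: bank1 row3 -> MISS (open row3); precharges=1
Acc 3: bank1 row1 -> MISS (open row1); precharges=2
Acc 4: bank0 row0 -> MISS (open row0); precharges=2
Acc 5: bank0 row4 -> MISS (open row4); precharges=3
Acc 6: bank1 row3 -> MISS (open row3); precharges=4
Acc 7: bank0 row3 -> MISS (open row3); precharges=5
Acc 8: bank1 row0 -> MISS (open row0); precharges=6

Answer: 6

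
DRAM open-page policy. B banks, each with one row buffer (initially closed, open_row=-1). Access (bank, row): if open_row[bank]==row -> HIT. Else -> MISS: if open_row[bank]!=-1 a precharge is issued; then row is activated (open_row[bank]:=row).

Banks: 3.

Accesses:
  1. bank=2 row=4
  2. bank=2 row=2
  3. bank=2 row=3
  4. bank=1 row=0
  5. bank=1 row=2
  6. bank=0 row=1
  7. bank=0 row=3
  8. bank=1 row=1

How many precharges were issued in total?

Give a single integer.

Answer: 5

Derivation:
Acc 1: bank2 row4 -> MISS (open row4); precharges=0
Acc 2: bank2 row2 -> MISS (open row2); precharges=1
Acc 3: bank2 row3 -> MISS (open row3); precharges=2
Acc 4: bank1 row0 -> MISS (open row0); precharges=2
Acc 5: bank1 row2 -> MISS (open row2); precharges=3
Acc 6: bank0 row1 -> MISS (open row1); precharges=3
Acc 7: bank0 row3 -> MISS (open row3); precharges=4
Acc 8: bank1 row1 -> MISS (open row1); precharges=5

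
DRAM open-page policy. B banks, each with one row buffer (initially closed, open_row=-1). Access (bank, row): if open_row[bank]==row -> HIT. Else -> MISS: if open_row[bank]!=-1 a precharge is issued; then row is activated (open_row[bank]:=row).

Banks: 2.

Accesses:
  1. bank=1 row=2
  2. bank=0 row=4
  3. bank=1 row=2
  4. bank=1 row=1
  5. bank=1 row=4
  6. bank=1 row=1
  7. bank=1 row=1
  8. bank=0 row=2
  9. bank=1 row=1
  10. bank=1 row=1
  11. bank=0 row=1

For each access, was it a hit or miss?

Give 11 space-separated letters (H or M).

Answer: M M H M M M H M H H M

Derivation:
Acc 1: bank1 row2 -> MISS (open row2); precharges=0
Acc 2: bank0 row4 -> MISS (open row4); precharges=0
Acc 3: bank1 row2 -> HIT
Acc 4: bank1 row1 -> MISS (open row1); precharges=1
Acc 5: bank1 row4 -> MISS (open row4); precharges=2
Acc 6: bank1 row1 -> MISS (open row1); precharges=3
Acc 7: bank1 row1 -> HIT
Acc 8: bank0 row2 -> MISS (open row2); precharges=4
Acc 9: bank1 row1 -> HIT
Acc 10: bank1 row1 -> HIT
Acc 11: bank0 row1 -> MISS (open row1); precharges=5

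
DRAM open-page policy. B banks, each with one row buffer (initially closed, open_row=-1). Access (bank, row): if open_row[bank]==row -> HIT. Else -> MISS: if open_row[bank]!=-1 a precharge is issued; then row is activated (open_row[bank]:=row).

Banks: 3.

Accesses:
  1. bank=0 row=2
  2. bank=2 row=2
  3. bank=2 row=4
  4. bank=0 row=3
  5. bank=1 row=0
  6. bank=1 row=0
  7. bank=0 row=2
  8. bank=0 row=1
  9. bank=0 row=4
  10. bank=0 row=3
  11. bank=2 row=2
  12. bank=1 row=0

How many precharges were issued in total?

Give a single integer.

Answer: 7

Derivation:
Acc 1: bank0 row2 -> MISS (open row2); precharges=0
Acc 2: bank2 row2 -> MISS (open row2); precharges=0
Acc 3: bank2 row4 -> MISS (open row4); precharges=1
Acc 4: bank0 row3 -> MISS (open row3); precharges=2
Acc 5: bank1 row0 -> MISS (open row0); precharges=2
Acc 6: bank1 row0 -> HIT
Acc 7: bank0 row2 -> MISS (open row2); precharges=3
Acc 8: bank0 row1 -> MISS (open row1); precharges=4
Acc 9: bank0 row4 -> MISS (open row4); precharges=5
Acc 10: bank0 row3 -> MISS (open row3); precharges=6
Acc 11: bank2 row2 -> MISS (open row2); precharges=7
Acc 12: bank1 row0 -> HIT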